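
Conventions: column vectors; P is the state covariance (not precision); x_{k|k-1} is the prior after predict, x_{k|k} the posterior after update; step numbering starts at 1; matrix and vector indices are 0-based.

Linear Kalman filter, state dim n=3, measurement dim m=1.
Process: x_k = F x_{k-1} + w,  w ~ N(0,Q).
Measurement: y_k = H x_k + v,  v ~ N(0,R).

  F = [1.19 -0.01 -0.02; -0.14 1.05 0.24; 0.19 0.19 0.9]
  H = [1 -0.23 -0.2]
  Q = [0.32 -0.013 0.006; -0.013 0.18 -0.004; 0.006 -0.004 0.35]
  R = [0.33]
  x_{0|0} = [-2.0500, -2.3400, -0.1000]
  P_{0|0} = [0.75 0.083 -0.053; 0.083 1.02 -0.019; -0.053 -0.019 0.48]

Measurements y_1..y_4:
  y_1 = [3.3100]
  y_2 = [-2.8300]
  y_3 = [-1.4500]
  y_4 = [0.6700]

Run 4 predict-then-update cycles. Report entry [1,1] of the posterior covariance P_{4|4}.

step 1: x^-=[-2.4141, -2.1940, -0.9241]  P^-=[1.3829 -0.0620 0.1273; -0.0620 1.3165 0.2830; 0.1273 0.2830 0.7841]  S=[1.8175]  K=[0.7547; -0.2318; -0.0521]  nu=[5.0347]  x^+=[1.3856, -3.3612, -1.1862]  P^+=[0.3477 0.2560 0.1987; 0.2560 1.2188 0.2611; 0.1987 0.2611 0.7791]
step 2: x^-=[1.7062, -4.0079, -1.4429]  P^-=[0.7973 0.2840 0.3344; 0.2840 1.6184 0.6851; 0.3344 0.6851 1.2134]  S=[1.0601]  K=[0.6274; -0.2125; -0.0621]  nu=[-5.7466]  x^+=[-1.8993, -2.7870, -1.0859]  P^+=[0.3800 0.4253 0.3757; 0.4253 1.5705 0.6711; 0.3757 0.6711 1.2093]
step 3: x^-=[-2.2106, -2.9210, -1.8677]  P^-=[0.8310 0.5261 0.5549; 0.5261 2.1765 1.2685; 0.5549 1.2685 1.7887]  S=[1.0005]  K=[0.5988; -0.2281; -0.0946]  nu=[-0.2847]  x^+=[-2.3811, -2.8561, -1.8408]  P^+=[0.4723 0.6627 0.6115; 0.6627 2.1245 1.2470; 0.6115 1.2470 1.7797]
step 4: x^-=[-2.7682, -3.1073, -2.6518]  P^-=[0.9454 0.8537 0.8620; 0.8537 3.0265 2.0924; 0.8620 2.0924 2.5688]  S=[0.9933]  K=[0.5806; -0.2627; -0.1339]  nu=[2.1931]  x^+=[-1.4949, -3.6834, -2.9454]  P^+=[0.6106 1.0051 0.9392; 1.0051 2.9580 2.0574; 0.9392 2.0574 2.5510]

P_post[1,1] = 2.9580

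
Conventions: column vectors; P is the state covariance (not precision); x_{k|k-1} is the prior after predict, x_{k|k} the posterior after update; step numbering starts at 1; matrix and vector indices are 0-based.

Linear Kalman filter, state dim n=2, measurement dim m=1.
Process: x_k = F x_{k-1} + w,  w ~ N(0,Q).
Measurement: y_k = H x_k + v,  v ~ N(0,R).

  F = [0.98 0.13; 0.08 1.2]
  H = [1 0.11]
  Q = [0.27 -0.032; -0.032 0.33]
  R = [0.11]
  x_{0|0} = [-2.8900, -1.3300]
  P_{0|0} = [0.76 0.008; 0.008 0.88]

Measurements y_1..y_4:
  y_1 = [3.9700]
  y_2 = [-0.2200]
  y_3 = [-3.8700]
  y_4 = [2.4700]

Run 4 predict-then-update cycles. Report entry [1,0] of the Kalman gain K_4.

K[1,0] = 1.2299

step 1: x^-=[-3.0051, -1.8272]  P^-=[1.0168 0.1744; 0.1744 1.6036]  S=[1.1846]  K=[0.8746; 0.2961]  nu=[7.1761]  x^+=[3.2709, 0.2976]  P^+=[0.1108 -0.1324; -0.1324 1.4997]
step 2: x^-=[3.2442, 0.6188]  P^-=[0.3680 0.0536; 0.0536 2.4649]  S=[0.5196]  K=[0.7196; 0.6249]  nu=[-3.5322]  x^+=[0.7025, -1.5885]  P^+=[0.0990 -0.1801; -0.1801 2.2620]
step 3: x^-=[0.4820, -1.8500]  P^-=[0.3574 0.1150; 0.1150 3.5533]  S=[0.5357]  K=[0.6908; 0.9443]  nu=[-4.1485]  x^+=[-2.3837, -5.7675]  P^+=[0.1018 -0.2344; -0.2344 3.0757]
step 4: x^-=[-3.0858, -7.1117]  P^-=[0.3600 0.1776; 0.1776 4.7146]  S=[0.5661]  K=[0.6704; 1.2299]  nu=[6.3381]  x^+=[1.1633, 0.6833]  P^+=[0.1055 -0.2891; -0.2891 3.8583]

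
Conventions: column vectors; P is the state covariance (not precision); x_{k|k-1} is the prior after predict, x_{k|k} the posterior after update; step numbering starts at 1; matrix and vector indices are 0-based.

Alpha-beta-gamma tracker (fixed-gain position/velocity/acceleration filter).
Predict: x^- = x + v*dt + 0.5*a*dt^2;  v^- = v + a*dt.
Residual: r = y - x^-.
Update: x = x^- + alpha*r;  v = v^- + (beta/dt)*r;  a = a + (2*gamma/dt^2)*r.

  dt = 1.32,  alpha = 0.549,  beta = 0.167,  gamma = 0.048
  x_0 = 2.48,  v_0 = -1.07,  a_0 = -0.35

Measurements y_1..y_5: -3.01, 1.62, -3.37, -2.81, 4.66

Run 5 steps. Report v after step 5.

step 1: x_pred=0.7627  r=-3.7727  x^+=-1.3085  v^+=-2.0093  a^+=-0.5579
step 2: x_pred=-4.4468  r=6.0668  x^+=-1.1161  v^+=-1.9781  a^+=-0.2236
step 3: x_pred=-3.9221  r=0.5521  x^+=-3.6190  v^+=-2.2034  a^+=-0.1932
step 4: x_pred=-6.6958  r=3.8858  x^+=-4.5625  v^+=-1.9668  a^+=0.0209
step 5: x_pred=-7.1405  r=11.8005  x^+=-0.6620  v^+=-0.4463  a^+=0.6711

v_post = -0.4463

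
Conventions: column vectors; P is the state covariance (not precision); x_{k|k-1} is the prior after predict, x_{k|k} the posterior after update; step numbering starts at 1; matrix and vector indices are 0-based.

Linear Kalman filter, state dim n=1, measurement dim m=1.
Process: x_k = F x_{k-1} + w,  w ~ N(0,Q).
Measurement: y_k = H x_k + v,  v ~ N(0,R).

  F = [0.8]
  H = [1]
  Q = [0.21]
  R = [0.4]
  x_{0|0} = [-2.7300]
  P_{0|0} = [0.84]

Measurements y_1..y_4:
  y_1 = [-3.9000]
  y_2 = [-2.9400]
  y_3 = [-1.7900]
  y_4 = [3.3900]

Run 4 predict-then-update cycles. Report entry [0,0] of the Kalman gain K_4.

step 1: x^-=[-2.1840]  P^-=[0.7476]  S=[1.1476]  K=[0.6514]  nu=[-1.7160]  x^+=[-3.3019]  P^+=[0.2606]
step 2: x^-=[-2.6415]  P^-=[0.3768]  S=[0.7768]  K=[0.4850]  nu=[-0.2985]  x^+=[-2.7863]  P^+=[0.1940]
step 3: x^-=[-2.2290]  P^-=[0.3342]  S=[0.7342]  K=[0.4552]  nu=[0.4390]  x^+=[-2.0292]  P^+=[0.1821]
step 4: x^-=[-1.6234]  P^-=[0.3265]  S=[0.7265]  K=[0.4494]  nu=[5.0134]  x^+=[0.6298]  P^+=[0.1798]

K[0,0] = 0.4494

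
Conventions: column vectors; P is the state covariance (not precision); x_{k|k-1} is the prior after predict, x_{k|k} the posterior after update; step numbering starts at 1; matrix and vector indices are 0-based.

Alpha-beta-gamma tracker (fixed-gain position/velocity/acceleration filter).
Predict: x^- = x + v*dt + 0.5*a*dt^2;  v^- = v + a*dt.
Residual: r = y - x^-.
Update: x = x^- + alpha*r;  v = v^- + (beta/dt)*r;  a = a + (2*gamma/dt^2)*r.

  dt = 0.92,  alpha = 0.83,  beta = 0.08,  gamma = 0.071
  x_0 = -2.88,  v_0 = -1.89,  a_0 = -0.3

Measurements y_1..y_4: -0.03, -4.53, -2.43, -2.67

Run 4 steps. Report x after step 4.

x_post = -2.8511

step 1: x_pred=-4.7458  r=4.7158  x^+=-0.8317  v^+=-1.7559  a^+=0.4912
step 2: x_pred=-2.2393  r=-2.2907  x^+=-4.1406  v^+=-1.5033  a^+=0.1068
step 3: x_pred=-5.4784  r=3.0484  x^+=-2.9482  v^+=-1.1399  a^+=0.6183
step 4: x_pred=-3.7353  r=1.0653  x^+=-2.8511  v^+=-0.4784  a^+=0.7970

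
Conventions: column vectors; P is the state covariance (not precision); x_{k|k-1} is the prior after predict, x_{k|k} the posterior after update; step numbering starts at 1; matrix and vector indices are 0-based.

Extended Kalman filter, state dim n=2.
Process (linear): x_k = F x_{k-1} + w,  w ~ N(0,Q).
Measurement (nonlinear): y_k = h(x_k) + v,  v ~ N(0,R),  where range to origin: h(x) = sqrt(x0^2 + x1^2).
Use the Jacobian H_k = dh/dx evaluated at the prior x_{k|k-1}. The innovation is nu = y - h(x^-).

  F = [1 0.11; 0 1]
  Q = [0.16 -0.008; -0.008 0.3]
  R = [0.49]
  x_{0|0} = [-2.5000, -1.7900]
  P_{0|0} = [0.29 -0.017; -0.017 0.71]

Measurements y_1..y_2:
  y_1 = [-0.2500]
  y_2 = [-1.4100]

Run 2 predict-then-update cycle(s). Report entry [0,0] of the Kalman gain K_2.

step 1: x^-=[-2.6969, -1.7900]  P^-=[0.4549 0.0531; 0.0531 1.0100]  H_jac=[-0.8332 -0.5530]  S=[1.1636]  K=[-0.3509; -0.5180]  nu=[-3.4869]  x^+=[-1.4732, 0.0164]  P^+=[0.3115 -0.1584; -0.1584 0.6977]
step 2: x^-=[-1.4714, 0.0164]  P^-=[0.4451 -0.0897; -0.0897 0.9977]  H_jac=[-0.9999 0.0111]  S=[0.9372]  K=[-0.4760; 0.1075]  nu=[-2.8815]  x^+=[-0.0998, -0.2935]  P^+=[0.2328 -0.0417; -0.0417 0.9869]

K[0,0] = -0.4760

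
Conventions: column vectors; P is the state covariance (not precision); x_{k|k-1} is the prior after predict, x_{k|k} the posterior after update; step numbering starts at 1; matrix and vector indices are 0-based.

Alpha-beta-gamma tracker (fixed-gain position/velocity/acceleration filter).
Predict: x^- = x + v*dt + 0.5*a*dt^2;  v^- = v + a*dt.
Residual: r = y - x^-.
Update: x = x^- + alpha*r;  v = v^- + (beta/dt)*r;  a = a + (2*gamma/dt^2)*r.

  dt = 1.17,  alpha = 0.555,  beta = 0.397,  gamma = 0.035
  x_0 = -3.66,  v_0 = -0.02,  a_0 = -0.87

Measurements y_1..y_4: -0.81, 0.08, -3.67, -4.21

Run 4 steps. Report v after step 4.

step 1: x_pred=-4.2789  r=3.4689  x^+=-2.3536  v^+=0.1391  a^+=-0.6926
step 2: x_pred=-2.6649  r=2.7449  x^+=-1.1415  v^+=0.2602  a^+=-0.5523
step 3: x_pred=-1.2151  r=-2.4549  x^+=-2.5776  v^+=-1.2190  a^+=-0.6778
step 4: x_pred=-4.4676  r=0.2576  x^+=-4.3247  v^+=-1.9245  a^+=-0.6646

v_post = -1.9245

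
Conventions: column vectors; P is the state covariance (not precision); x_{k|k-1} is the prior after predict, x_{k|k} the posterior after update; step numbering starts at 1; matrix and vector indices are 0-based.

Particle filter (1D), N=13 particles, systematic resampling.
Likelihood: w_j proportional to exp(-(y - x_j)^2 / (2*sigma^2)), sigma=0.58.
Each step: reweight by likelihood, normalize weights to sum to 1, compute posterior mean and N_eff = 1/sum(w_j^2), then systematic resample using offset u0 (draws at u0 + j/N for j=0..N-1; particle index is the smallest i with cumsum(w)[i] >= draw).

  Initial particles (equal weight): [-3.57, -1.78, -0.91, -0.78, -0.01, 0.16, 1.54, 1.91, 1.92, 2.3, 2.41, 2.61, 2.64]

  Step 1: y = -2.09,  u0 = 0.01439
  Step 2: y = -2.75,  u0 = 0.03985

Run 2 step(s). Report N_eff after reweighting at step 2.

step 1: w=[0.0347, 0.7797, 0.1135, 0.0702, 0.0014, 0.0005, 0.0000, 0.0000, 0.0000, 0.0000, 0.0000, 0.0000, 0.0000]  mean=-1.6696  Neff=1.5951  idx=[0, 1, 1, 1, 1, 1, 1, 1, 1, 1, 1, 2, 3]
step 2: w=[0.1293, 0.0867, 0.0867, 0.0867, 0.0867, 0.0867, 0.0867, 0.0867, 0.0867, 0.0867, 0.0867, 0.0023, 0.0011]  mean=-2.0083  Neff=10.8760  idx=[0, 0, 1, 2, 3, 4, 5, 6, 7, 7, 8, 9, 10]

N_eff = 10.8760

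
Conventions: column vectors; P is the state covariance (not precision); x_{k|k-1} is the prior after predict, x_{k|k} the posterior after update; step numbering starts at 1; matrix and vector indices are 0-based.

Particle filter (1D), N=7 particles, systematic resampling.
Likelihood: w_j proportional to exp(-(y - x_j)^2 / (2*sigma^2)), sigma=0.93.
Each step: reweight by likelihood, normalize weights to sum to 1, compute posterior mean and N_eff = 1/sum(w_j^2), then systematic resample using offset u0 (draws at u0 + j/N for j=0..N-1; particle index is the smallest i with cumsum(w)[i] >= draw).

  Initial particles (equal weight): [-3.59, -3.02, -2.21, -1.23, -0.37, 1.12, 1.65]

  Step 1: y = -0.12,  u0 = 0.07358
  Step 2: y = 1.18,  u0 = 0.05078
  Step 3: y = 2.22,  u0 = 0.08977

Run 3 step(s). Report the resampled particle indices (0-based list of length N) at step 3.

resampled_idx = [2, 3, 4, 5, 5, 6, 6]

step 1: w=[0.0004, 0.0037, 0.0378, 0.2316, 0.4553, 0.1941, 0.0772]  mean=-0.2047  Neff=3.2681  idx=[3, 3, 4, 4, 4, 5, 6]
step 2: w=[0.0129, 0.0129, 0.0925, 0.0925, 0.0925, 0.3702, 0.3265]  mean=0.8189  Neff=3.7087  idx=[2, 3, 5, 5, 5, 6, 6]
step 3: w=[0.0065, 0.0065, 0.1558, 0.1558, 0.1558, 0.2598, 0.2598]  mean=1.3761  Neff=4.8094  idx=[2, 3, 4, 5, 5, 6, 6]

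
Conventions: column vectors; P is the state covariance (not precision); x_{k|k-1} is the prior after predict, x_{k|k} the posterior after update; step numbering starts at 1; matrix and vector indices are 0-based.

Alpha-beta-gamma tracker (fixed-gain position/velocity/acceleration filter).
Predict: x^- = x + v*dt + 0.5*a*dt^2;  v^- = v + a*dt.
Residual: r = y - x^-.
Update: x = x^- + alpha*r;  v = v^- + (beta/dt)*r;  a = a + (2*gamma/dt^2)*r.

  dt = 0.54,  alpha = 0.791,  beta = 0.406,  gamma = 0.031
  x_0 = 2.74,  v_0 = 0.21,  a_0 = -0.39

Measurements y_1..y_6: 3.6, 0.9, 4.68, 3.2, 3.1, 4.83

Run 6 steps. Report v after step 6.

v_post = 0.9865

step 1: x_pred=2.7965  r=0.8035  x^+=3.4321  v^+=0.6035  a^+=-0.2192
step 2: x_pred=3.7260  r=-2.8260  x^+=1.4906  v^+=-1.6396  a^+=-0.8200
step 3: x_pred=0.4857  r=4.1943  x^+=3.8034  v^+=1.0711  a^+=0.0718
step 4: x_pred=4.3922  r=-1.1922  x^+=3.4492  v^+=0.2134  a^+=-0.1817
step 5: x_pred=3.5379  r=-0.4379  x^+=3.1915  v^+=-0.2140  a^+=-0.2748
step 6: x_pred=3.0359  r=1.7941  x^+=4.4550  v^+=0.9865  a^+=0.1066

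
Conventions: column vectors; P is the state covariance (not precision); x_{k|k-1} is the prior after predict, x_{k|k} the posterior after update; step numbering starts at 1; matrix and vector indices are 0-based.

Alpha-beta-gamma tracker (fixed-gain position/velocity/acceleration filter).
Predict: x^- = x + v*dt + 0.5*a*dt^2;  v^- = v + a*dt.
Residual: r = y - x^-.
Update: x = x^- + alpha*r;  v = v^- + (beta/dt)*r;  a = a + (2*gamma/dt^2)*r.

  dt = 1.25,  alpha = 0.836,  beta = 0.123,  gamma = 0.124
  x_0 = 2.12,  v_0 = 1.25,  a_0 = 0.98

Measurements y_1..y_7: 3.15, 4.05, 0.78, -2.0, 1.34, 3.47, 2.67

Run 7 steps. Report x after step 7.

x_post = 2.0083

step 1: x_pred=4.4481  r=-1.2981  x^+=3.3629  v^+=2.3473  a^+=0.7740
step 2: x_pred=6.9016  r=-2.8516  x^+=4.5177  v^+=3.0341  a^+=0.3214
step 3: x_pred=8.5614  r=-7.7814  x^+=2.0561  v^+=2.6701  a^+=-0.9137
step 4: x_pred=4.6800  r=-6.6800  x^+=-0.9045  v^+=0.8707  a^+=-1.9740
step 5: x_pred=-1.3583  r=2.6983  x^+=0.8975  v^+=-1.3313  a^+=-1.5457
step 6: x_pred=-1.9741  r=5.4441  x^+=2.5772  v^+=-2.7276  a^+=-0.6816
step 7: x_pred=-1.3649  r=4.0349  x^+=2.0083  v^+=-3.1826  a^+=-0.0412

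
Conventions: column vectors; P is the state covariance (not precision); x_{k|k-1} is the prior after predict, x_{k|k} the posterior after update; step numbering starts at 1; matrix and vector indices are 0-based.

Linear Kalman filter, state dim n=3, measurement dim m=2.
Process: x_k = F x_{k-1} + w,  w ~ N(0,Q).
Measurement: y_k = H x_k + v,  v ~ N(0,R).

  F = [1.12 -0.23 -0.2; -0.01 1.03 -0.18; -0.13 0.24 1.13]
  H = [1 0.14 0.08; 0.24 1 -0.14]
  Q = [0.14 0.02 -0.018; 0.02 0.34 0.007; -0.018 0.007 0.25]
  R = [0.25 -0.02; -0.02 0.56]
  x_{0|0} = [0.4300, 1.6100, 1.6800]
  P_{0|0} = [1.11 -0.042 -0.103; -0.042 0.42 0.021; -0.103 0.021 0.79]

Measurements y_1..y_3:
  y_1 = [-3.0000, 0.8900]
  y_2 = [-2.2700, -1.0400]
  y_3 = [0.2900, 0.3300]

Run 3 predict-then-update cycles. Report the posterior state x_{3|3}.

x_post = [-1.1104, 0.4623, 0.5664]

step 1: x^-=[-0.2247, 1.3516, 2.2289]  P^-=[1.6559 -0.0949 -0.5334; -0.0949 0.8040 -0.0204; -0.5334 -0.0204 1.3460]  S=[1.8179 0.4400; 0.4400 1.4817]  K=[0.8819 -0.0073; -0.1285 0.5673; -0.1947 -0.1695]  nu=[-3.1428, -0.0956]  x^+=[-2.9956, 1.7012, 2.8571]  P^+=[0.2477 -0.1033 -0.1579; -0.1033 0.3612 0.1156; -0.1579 0.1156 1.2054]
step 2: x^-=[-4.3178, 1.2679, 4.0262]  P^-=[0.6527 -0.1319 -0.6168; -0.1319 0.7210 -0.0068; -0.6168 -0.0068 1.9297]  S=[0.7934 0.1538; 0.1538 1.3365]  K=[0.7375 -0.0017; -0.1430 0.5330; -0.5344 -0.2565]  nu=[1.5482, -0.7080]  x^+=[-3.1748, 0.6693, 3.3805]  P^+=[0.2215 -0.1075 -0.2758; -0.1075 0.3486 0.1535; -0.2758 0.1535 1.5731]
step 3: x^-=[-4.3858, 0.1126, 4.3933]  P^-=[0.6923 -0.1029 -0.8606; -0.1029 0.7051 -0.0432; -0.8606 -0.0432 2.4534]  S=[0.8043 0.2124; 0.2124 1.3737]  K=[0.7526 0.0174; -0.1475 0.5226; -0.7500 -0.3159]  nu=[4.3086, 1.8851]  x^+=[-1.1104, 0.4623, 0.5664]  P^+=[0.2307 -0.1091 -0.3458; -0.1091 0.3453 0.1679; -0.3458 0.1679 1.7633]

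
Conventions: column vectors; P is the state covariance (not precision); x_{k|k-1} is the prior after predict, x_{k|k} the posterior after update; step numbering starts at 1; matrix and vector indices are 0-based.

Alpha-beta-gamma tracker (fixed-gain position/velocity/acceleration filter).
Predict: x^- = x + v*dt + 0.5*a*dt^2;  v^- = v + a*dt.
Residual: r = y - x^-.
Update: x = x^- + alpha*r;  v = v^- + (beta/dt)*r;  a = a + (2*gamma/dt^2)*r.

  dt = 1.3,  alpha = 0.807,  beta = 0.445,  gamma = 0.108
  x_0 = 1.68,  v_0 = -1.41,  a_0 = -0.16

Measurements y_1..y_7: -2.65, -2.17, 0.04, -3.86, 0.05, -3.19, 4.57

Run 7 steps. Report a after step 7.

a_post = 0.8728

step 1: x_pred=-0.2882  r=-2.3618  x^+=-2.1942  v^+=-2.4265  a^+=-0.4619
step 2: x_pred=-5.7388  r=3.5688  x^+=-2.8588  v^+=-1.8052  a^+=-0.0057
step 3: x_pred=-5.2104  r=5.2504  x^+=-0.9733  v^+=-0.0154  a^+=0.6653
step 4: x_pred=-0.4312  r=-3.4288  x^+=-3.1982  v^+=-0.3242  a^+=0.2271
step 5: x_pred=-3.4278  r=3.4778  x^+=-0.6212  v^+=1.1615  a^+=0.6716
step 6: x_pred=1.4562  r=-4.6462  x^+=-2.2933  v^+=0.4441  a^+=0.0778
step 7: x_pred=-1.6502  r=6.2202  x^+=3.3695  v^+=2.6744  a^+=0.8728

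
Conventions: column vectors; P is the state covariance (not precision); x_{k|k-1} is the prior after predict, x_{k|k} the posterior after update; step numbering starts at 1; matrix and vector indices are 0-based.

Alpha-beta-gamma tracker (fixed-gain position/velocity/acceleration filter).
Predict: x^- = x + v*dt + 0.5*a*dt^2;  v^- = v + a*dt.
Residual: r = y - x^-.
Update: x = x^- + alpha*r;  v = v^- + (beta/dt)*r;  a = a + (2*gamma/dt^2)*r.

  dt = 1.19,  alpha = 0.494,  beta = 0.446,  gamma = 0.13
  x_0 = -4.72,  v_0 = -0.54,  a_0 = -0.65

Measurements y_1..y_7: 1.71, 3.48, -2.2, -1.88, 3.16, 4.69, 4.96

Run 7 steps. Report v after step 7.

v_post = 1.4656

step 1: x_pred=-5.8228  r=7.5328  x^+=-2.1016  v^+=1.5097  a^+=0.7330
step 2: x_pred=0.2140  r=3.2660  x^+=1.8274  v^+=3.6061  a^+=1.3327
step 3: x_pred=7.0623  r=-9.2623  x^+=2.4867  v^+=1.7206  a^+=-0.3679
step 4: x_pred=4.2738  r=-6.1538  x^+=1.2338  v^+=-1.0235  a^+=-1.4977
step 5: x_pred=-1.0447  r=4.2047  x^+=1.0324  v^+=-1.2300  a^+=-0.7257
step 6: x_pred=-0.9451  r=5.6351  x^+=1.8386  v^+=0.0184  a^+=0.3089
step 7: x_pred=2.0792  r=2.8808  x^+=3.5023  v^+=1.4656  a^+=0.8378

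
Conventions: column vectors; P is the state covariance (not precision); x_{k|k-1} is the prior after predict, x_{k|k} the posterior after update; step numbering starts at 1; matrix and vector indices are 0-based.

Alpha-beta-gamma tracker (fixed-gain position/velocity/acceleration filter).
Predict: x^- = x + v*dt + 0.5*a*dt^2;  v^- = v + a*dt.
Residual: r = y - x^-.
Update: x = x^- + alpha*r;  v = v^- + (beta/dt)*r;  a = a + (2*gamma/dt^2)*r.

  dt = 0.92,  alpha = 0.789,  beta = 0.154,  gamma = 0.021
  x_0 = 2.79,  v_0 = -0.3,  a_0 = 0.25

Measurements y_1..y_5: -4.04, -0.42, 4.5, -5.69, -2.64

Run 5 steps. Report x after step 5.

step 1: x_pred=2.6198  r=-6.6598  x^+=-2.6348  v^+=-1.1848  a^+=-0.0805
step 2: x_pred=-3.7588  r=3.3388  x^+=-1.1245  v^+=-0.6999  a^+=0.0852
step 3: x_pred=-1.7324  r=6.2324  x^+=3.1850  v^+=0.4217  a^+=0.3945
step 4: x_pred=3.7399  r=-9.4299  x^+=-3.7003  v^+=-0.7939  a^+=-0.0735
step 5: x_pred=-4.4617  r=1.8217  x^+=-3.0244  v^+=-0.5565  a^+=0.0169

x_post = -3.0244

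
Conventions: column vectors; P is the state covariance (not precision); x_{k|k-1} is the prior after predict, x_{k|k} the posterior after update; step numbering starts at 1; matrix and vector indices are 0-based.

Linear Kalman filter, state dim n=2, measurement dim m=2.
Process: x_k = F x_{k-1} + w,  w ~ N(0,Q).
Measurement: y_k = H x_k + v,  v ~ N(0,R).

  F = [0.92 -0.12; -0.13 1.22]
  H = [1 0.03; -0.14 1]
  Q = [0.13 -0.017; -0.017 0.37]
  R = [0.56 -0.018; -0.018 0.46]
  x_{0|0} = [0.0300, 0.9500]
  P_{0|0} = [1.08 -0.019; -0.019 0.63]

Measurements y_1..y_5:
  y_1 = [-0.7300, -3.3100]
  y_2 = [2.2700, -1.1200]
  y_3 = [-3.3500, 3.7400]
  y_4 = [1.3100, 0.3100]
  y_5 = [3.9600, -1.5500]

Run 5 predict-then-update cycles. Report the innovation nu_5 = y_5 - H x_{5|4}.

innov = [4.1534, -2.7217]

step 1: x^-=[-0.0864, 1.1551]  P^-=[1.0574 -0.2600; -0.2600 1.3320]  S=[1.6030 -0.3850; -0.3850 1.8855]  K=[0.6339 -0.0870; 0.0389 0.7337]  nu=[-0.6783, -4.4772]  x^+=[-0.1269, -2.1562]  P^+=[0.3566 -0.0015; -0.0015 0.3366]
step 2: x^-=[0.1420, -2.6140]  P^-=[0.4370 -0.1106; -0.1106 0.8775]  S=[0.9911 -0.1630; -0.1630 1.3770]  K=[0.4253 -0.0744; 0.0220 0.6511]  nu=[2.2064, 1.5139]  x^+=[0.9677, -1.5797]  P^+=[0.2398 -0.0083; -0.0083 0.2979]
step 3: x^-=[1.0799, -2.0531]  P^-=[0.3391 -0.0988; -0.0988 0.8201]  S=[0.8939 -0.1392; -0.1392 1.3144]  K=[0.3647 -0.0726; 0.0161 0.6362]  nu=[-4.3683, 5.9443]  x^+=[-0.9449, 1.6581]  P^+=[0.2059 -0.0112; -0.0112 0.2908]
step 4: x^-=[-1.0683, 2.1457]  P^-=[0.3109 -0.0969; -0.0969 0.8098]  S=[0.8658 -0.1337; -0.1337 1.3030]  K=[0.3445 -0.0724; 0.0140 0.6333]  nu=[2.3139, -1.9853]  x^+=[-0.1273, 0.9207]  P^+=[0.1946 -0.0123; -0.0123 0.2894]
step 5: x^-=[-0.2276, 1.1398]  P^-=[0.3016 -0.0966; -0.0966 0.8079]  S=[0.8565 -0.1322; -0.1322 1.3008]  K=[0.3376 -0.0724; 0.0132 0.6328]  nu=[4.1534, -2.7217]  x^+=[1.3715, -0.5277]  P^+=[0.1907 -0.0127; -0.0127 0.2891]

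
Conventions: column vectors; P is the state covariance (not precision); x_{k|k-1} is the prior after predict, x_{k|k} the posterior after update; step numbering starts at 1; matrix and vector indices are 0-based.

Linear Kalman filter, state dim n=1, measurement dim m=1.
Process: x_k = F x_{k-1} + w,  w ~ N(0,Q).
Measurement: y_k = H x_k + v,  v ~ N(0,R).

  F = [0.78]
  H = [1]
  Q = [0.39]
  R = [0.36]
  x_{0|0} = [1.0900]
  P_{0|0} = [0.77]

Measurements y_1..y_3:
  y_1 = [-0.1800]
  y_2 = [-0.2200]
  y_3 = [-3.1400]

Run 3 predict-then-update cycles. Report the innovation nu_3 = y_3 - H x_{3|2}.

innov = [-3.0668]

step 1: x^-=[0.8502]  P^-=[0.8585]  S=[1.2185]  K=[0.7045]  nu=[-1.0302]  x^+=[0.1244]  P^+=[0.2536]
step 2: x^-=[0.0970]  P^-=[0.5443]  S=[0.9043]  K=[0.6019]  nu=[-0.3170]  x^+=[-0.0938]  P^+=[0.2167]
step 3: x^-=[-0.0732]  P^-=[0.5218]  S=[0.8818]  K=[0.5918]  nu=[-3.0668]  x^+=[-1.8880]  P^+=[0.2130]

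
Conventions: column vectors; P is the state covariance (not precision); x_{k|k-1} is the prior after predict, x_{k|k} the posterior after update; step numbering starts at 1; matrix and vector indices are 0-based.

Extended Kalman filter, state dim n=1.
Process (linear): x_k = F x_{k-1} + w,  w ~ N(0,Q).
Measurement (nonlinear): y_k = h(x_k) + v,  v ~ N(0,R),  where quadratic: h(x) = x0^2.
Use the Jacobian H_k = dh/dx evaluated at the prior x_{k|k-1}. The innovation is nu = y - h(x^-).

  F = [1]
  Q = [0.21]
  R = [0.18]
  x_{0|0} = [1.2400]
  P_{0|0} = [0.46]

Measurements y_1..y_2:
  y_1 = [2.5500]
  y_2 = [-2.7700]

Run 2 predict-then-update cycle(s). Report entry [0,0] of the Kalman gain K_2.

step 1: x^-=[1.2400]  P^-=[0.6700]  H_jac=[2.4800]  S=[4.3008]  K=[0.3863]  nu=[1.0124]  x^+=[1.6311]  P^+=[0.0280]
step 2: x^-=[1.6311]  P^-=[0.2380]  H_jac=[3.2623]  S=[2.7134]  K=[0.2862]  nu=[-5.4306]  x^+=[0.0769]  P^+=[0.0158]

K[0,0] = 0.2862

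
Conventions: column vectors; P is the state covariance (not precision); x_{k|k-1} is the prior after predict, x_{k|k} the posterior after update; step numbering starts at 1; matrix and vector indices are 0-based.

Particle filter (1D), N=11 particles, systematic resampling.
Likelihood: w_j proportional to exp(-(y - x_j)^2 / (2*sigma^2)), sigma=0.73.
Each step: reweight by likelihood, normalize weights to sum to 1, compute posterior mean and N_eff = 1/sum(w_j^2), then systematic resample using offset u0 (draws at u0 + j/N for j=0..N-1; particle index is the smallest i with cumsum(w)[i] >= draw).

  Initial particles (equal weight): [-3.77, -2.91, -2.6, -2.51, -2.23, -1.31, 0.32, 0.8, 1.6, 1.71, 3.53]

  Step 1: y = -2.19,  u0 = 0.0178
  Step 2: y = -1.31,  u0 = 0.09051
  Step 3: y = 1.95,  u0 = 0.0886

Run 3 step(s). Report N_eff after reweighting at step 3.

N_eff = 4.0137

step 1: w=[0.0243, 0.1553, 0.2158, 0.2295, 0.2522, 0.1222, 0.0007, 0.0001, 0.0000, 0.0000, 0.0000]  mean=-2.4028  Neff=4.9387  idx=[0, 1, 2, 2, 2, 3, 3, 4, 4, 4, 5]
step 2: w=[0.0010, 0.0252, 0.0583, 0.0583, 0.0583, 0.0720, 0.0720, 0.1256, 0.1256, 0.1256, 0.2780]  mean=-2.0979  Neff=6.8569  idx=[3, 4, 5, 7, 7, 8, 9, 10, 10, 10, 10]
step 3: w=[0.0000, 0.0000, 0.0000, 0.0004, 0.0004, 0.0004, 0.0004, 0.2496, 0.2496, 0.2496, 0.2496]  mean=-1.3116  Neff=4.0137  idx=[7, 7, 8, 8, 8, 9, 9, 9, 10, 10, 10]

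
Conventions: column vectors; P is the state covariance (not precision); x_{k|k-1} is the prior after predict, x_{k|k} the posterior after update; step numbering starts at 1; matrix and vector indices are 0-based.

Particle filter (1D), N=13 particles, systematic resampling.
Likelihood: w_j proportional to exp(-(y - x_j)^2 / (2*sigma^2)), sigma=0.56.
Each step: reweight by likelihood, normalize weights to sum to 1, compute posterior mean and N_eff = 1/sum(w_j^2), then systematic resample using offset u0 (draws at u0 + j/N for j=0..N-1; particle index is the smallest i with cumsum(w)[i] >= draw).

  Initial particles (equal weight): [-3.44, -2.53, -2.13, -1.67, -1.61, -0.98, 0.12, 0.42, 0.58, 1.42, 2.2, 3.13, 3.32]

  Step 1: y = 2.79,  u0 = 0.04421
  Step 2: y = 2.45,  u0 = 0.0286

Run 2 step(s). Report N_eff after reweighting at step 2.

step 1: w=[0.0000, 0.0000, 0.0000, 0.0000, 0.0000, 0.0000, 0.0000, 0.0001, 0.0002, 0.0239, 0.2740, 0.3969, 0.3049]  mean=2.8915  Neff=3.0661  idx=[10, 10, 10, 10, 11, 11, 11, 11, 11, 12, 12, 12, 12]
step 2: w=[0.1256, 0.1256, 0.1256, 0.1256, 0.0664, 0.0664, 0.0664, 0.0664, 0.0664, 0.0415, 0.0415, 0.0415, 0.0415]  mean=2.6945  Neff=10.8742  idx=[0, 0, 1, 2, 2, 3, 3, 4, 6, 7, 8, 9, 11]

N_eff = 10.8742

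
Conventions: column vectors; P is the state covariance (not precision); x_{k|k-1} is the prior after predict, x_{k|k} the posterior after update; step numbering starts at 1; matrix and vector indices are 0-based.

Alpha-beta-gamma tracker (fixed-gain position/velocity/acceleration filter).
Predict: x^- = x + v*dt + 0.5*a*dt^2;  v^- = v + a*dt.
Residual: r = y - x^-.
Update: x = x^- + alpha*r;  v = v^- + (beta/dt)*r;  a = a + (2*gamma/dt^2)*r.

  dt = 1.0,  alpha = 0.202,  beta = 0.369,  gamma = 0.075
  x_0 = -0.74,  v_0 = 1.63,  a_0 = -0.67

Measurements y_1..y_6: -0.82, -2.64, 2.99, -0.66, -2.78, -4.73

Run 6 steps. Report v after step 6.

v_post = -1.4344

step 1: x_pred=0.5550  r=-1.3750  x^+=0.2772  v^+=0.4526  a^+=-0.8762
step 2: x_pred=0.2917  r=-2.9318  x^+=-0.3005  v^+=-1.5054  a^+=-1.3160
step 3: x_pred=-2.4639  r=5.4539  x^+=-1.3622  v^+=-0.8090  a^+=-0.4979
step 4: x_pred=-2.4201  r=1.7601  x^+=-2.0646  v^+=-0.6574  a^+=-0.2339
step 5: x_pred=-2.8389  r=0.0589  x^+=-2.8270  v^+=-0.8695  a^+=-0.2251
step 6: x_pred=-3.8091  r=-0.9209  x^+=-3.9951  v^+=-1.4344  a^+=-0.3632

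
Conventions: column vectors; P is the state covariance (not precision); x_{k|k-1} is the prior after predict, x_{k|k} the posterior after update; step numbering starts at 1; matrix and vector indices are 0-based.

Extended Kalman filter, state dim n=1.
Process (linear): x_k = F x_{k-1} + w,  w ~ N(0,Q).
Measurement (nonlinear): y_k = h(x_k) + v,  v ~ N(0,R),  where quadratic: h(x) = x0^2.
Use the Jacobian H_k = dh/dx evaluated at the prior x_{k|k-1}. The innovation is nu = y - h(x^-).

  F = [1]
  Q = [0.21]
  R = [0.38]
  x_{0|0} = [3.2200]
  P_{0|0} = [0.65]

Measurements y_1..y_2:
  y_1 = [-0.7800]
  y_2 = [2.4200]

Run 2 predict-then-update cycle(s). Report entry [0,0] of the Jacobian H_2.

step 1: x^-=[3.2200]  P^-=[0.8600]  H_jac=[6.4400]  S=[36.0473]  K=[0.1536]  nu=[-11.1484]  x^+=[1.5071]  P^+=[0.0091]
step 2: x^-=[1.5071]  P^-=[0.2191]  H_jac=[3.0143]  S=[2.3704]  K=[0.2786]  nu=[0.1486]  x^+=[1.5485]  P^+=[0.0351]

H_jac[0,0] = 3.0143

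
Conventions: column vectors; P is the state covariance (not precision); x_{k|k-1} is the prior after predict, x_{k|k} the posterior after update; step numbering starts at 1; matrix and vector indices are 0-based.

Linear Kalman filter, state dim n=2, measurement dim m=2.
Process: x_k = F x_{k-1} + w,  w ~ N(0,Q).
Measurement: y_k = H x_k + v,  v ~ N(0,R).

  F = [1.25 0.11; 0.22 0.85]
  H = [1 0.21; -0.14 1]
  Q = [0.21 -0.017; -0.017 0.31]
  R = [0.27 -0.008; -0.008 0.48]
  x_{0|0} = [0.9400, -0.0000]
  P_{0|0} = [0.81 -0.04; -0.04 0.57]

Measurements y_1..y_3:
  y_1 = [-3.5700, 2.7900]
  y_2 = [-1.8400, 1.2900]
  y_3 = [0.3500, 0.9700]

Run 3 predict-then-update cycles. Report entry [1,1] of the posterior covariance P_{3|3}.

P_post[1,1] = 0.2311

step 1: x^-=[1.1750, 0.2068]  P^-=[1.4715 0.2156; 0.2156 0.7461]  S=[1.8650 0.1519; 0.1519 1.1945]  K=[0.8212 -0.0964; 0.1524 0.5799]  nu=[-4.7884, 2.7477]  x^+=[-3.0220, 1.0706]  P^+=[0.2269 -0.0211; -0.0211 0.2742]
step 2: x^-=[-3.6597, 0.2452]  P^-=[0.5621 0.0481; 0.0481 0.5112]  S=[0.8748 0.0674; 0.0674 0.9887]  K=[0.6599 -0.0759; 0.1392 0.5007]  nu=[1.7682, 0.5324]  x^+=[-2.5333, 0.7579]  P^+=[0.1822 -0.0162; -0.0162 0.2370]
step 3: x^-=[-3.0832, 0.0869]  P^-=[0.4931 0.0377; 0.0377 0.4840]  S=[0.8002 0.0612; 0.0612 0.9631]  K=[0.6316 -0.0727; 0.1367 0.4884]  nu=[3.4150, 0.4515]  x^+=[-0.9592, 0.7743]  P^+=[0.1744 -0.0155; -0.0155 0.2311]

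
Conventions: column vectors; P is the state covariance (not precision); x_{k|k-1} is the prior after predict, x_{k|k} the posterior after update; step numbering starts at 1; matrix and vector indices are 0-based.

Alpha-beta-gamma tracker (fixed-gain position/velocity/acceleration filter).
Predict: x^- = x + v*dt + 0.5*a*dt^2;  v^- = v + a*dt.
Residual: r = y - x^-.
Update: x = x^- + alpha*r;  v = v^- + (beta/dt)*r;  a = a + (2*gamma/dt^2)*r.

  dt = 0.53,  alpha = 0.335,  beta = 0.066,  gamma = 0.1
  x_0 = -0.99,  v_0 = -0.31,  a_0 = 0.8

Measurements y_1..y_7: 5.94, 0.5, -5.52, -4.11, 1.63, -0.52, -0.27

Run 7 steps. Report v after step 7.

v_post = -9.1957

step 1: x_pred=-1.0419  r=6.9819  x^+=1.2970  v^+=0.9834  a^+=5.7711
step 2: x_pred=2.6288  r=-2.1288  x^+=1.9156  v^+=3.7770  a^+=4.2554
step 3: x_pred=4.5152  r=-10.0352  x^+=1.1534  v^+=4.7828  a^+=-2.8896
step 4: x_pred=3.2824  r=-7.3924  x^+=0.8059  v^+=2.3307  a^+=-8.1529
step 5: x_pred=0.8962  r=0.7338  x^+=1.1420  v^+=-1.8990  a^+=-7.6304
step 6: x_pred=-0.9361  r=0.4161  x^+=-0.7967  v^+=-5.8913  a^+=-7.3342
step 7: x_pred=-4.9492  r=4.6792  x^+=-3.3817  v^+=-9.1957  a^+=-4.0026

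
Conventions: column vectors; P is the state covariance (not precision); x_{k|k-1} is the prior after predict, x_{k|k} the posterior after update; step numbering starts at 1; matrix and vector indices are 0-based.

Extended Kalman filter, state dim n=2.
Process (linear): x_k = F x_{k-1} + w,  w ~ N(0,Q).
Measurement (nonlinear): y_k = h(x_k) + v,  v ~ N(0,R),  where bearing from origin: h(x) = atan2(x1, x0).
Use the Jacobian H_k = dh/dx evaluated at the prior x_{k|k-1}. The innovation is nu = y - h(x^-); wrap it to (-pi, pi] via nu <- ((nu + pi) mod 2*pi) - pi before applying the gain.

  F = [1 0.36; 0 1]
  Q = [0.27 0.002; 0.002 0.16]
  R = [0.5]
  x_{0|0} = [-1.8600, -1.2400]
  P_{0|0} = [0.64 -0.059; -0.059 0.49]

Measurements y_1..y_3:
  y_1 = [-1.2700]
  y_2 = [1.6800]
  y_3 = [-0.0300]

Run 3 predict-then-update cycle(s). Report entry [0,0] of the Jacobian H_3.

step 1: x^-=[-2.3064, -1.2400]  P^-=[0.9310 0.1194; 0.1194 0.6500]  H_jac=[0.1808 -0.3364]  S=[0.5895]  K=[0.2175; -0.3343]  nu=[1.3783]  x^+=[-2.0066, -1.7007]  P^+=[0.9031 0.1623; 0.1623 0.5841]
step 2: x^-=[-2.6189, -1.7007]  P^-=[1.3657 0.3745; 0.3745 0.7441]  H_jac=[0.1744 -0.2686]  S=[0.5601]  K=[0.2457; -0.2402]  nu=[-2.0375]  x^+=[-3.1194, -1.2113]  P^+=[1.3319 0.4076; 0.4076 0.7118]
step 3: x^-=[-3.5555, -1.2113]  P^-=[1.9876 0.6658; 0.6658 0.8718]  H_jac=[0.0859 -0.2520]  S=[0.5412]  K=[0.0053; -0.3003]  nu=[2.7832]  x^+=[-3.5409, -2.0472]  P^+=[1.9876 0.6667; 0.6667 0.8230]

H_jac[0,0] = 0.0859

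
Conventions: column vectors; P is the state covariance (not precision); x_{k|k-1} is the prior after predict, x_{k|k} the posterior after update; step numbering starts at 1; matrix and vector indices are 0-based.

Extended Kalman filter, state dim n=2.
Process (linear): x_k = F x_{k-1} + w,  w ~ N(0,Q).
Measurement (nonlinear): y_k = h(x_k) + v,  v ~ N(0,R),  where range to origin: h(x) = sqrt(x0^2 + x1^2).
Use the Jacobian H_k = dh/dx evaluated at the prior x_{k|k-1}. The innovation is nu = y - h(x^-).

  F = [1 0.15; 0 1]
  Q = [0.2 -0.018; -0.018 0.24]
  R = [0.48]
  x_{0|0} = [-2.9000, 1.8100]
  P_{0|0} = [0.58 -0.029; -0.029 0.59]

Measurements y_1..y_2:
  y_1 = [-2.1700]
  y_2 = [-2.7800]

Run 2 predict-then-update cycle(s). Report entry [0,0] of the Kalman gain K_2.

K[0,0] = 0.1338

step 1: x^-=[-2.6285, 1.8100]  P^-=[0.7846 0.0415; 0.0415 0.8300]  H_jac=[-0.8236 0.5671]  S=[1.2404]  K=[-0.5020; 0.3519]  nu=[-5.3614]  x^+=[0.0628, -0.0769]  P^+=[0.4720 0.2606; 0.2606 0.6764]
step 2: x^-=[0.0512, -0.0769]  P^-=[0.7654 0.3441; 0.3441 0.9164]  H_jac=[0.5545 -0.8322]  S=[1.0324]  K=[0.1338; -0.5538]  nu=[-2.8724]  x^+=[-0.3330, 1.5140]  P^+=[0.7470 0.4206; 0.4206 0.5997]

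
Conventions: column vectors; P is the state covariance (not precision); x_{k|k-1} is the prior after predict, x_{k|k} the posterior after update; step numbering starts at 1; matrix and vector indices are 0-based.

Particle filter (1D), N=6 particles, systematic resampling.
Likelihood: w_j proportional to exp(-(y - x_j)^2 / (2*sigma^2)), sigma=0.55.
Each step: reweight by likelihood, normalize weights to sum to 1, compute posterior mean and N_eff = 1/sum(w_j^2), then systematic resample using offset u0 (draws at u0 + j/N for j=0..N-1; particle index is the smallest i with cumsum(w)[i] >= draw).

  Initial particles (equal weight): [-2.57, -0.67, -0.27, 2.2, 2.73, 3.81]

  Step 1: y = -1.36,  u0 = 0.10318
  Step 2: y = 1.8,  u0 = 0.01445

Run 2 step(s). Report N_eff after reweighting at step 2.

N_eff = 1.4231

step 1: w=[0.1299, 0.6651, 0.2050, 0.0000, 0.0000, 0.0000]  mean=-0.8348  Neff=1.9951  idx=[0, 1, 1, 1, 1, 2]
step 2: w=[0.0000, 0.0415, 0.0415, 0.0415, 0.0415, 0.8342]  mean=-0.3363  Neff=1.4231  idx=[1, 5, 5, 5, 5, 5]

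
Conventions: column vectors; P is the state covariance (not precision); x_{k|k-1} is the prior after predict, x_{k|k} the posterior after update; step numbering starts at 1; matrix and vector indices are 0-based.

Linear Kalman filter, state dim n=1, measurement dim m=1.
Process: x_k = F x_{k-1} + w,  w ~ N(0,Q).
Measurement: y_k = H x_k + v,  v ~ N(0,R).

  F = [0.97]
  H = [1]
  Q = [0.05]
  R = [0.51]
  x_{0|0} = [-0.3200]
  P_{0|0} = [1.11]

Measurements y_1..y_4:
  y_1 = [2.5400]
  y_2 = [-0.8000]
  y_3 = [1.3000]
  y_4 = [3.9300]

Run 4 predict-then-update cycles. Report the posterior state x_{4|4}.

step 1: x^-=[-0.3104]  P^-=[1.0944]  S=[1.6044]  K=[0.6821]  nu=[2.8504]  x^+=[1.6339]  P^+=[0.3479]
step 2: x^-=[1.5849]  P^-=[0.3773]  S=[0.8873]  K=[0.4252]  nu=[-2.3849]  x^+=[0.5708]  P^+=[0.2169]
step 3: x^-=[0.5536]  P^-=[0.2541]  S=[0.7641]  K=[0.3325]  nu=[0.7464]  x^+=[0.8018]  P^+=[0.1696]
step 4: x^-=[0.7778]  P^-=[0.2096]  S=[0.7196]  K=[0.2912]  nu=[3.1522]  x^+=[1.6958]  P^+=[0.1485]

x_post = [1.6958]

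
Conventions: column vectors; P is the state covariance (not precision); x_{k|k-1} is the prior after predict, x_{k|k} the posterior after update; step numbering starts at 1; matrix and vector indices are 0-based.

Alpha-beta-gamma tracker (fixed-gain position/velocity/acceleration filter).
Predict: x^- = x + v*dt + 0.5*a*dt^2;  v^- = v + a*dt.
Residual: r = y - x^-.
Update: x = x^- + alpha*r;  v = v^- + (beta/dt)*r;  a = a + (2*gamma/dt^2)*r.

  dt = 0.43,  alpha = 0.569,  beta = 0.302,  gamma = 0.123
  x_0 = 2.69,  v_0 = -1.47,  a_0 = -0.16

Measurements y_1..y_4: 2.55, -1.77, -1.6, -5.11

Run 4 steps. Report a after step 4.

a_post = -4.7006

step 1: x_pred=2.0431  r=0.5069  x^+=2.3315  v^+=-1.1828  a^+=0.5144
step 2: x_pred=1.8705  r=-3.6405  x^+=-0.2010  v^+=-3.5184  a^+=-4.3291
step 3: x_pred=-2.1141  r=0.5141  x^+=-1.8216  v^+=-5.0189  a^+=-3.6451
step 4: x_pred=-4.3167  r=-0.7933  x^+=-4.7681  v^+=-7.1434  a^+=-4.7006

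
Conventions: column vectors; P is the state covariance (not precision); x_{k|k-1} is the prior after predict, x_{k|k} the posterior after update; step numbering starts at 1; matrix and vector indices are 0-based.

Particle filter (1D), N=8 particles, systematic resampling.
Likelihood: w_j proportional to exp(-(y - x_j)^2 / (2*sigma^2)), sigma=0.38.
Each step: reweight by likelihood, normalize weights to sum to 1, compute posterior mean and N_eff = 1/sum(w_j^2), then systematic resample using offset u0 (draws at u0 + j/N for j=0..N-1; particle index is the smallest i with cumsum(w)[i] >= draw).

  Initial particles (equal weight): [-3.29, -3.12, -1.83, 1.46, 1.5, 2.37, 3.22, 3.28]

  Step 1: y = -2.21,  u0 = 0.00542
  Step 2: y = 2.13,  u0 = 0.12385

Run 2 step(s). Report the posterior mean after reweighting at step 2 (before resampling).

post_mean = -1.8300

step 1: w=[0.0259, 0.0835, 0.8907, 0.0000, 0.0000, 0.0000, 0.0000, 0.0000]  mean=-1.9755  Neff=1.2486  idx=[0, 2, 2, 2, 2, 2, 2, 2]
step 2: w=[0.0000, 0.1429, 0.1429, 0.1429, 0.1429, 0.1429, 0.1429, 0.1429]  mean=-1.8300  Neff=7.0000  idx=[1, 2, 3, 4, 5, 6, 7, 7]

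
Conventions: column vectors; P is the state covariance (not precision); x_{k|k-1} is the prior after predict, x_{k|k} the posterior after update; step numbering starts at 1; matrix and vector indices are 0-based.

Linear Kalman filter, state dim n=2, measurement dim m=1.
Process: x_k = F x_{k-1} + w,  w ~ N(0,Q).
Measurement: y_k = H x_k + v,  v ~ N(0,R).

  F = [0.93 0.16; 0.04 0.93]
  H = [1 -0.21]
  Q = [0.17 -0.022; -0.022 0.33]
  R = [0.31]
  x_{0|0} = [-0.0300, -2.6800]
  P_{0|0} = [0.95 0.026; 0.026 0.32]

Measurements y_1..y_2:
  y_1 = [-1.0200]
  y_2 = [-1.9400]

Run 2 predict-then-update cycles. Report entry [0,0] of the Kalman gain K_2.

step 1: x^-=[-0.4567, -2.4936]  P^-=[1.0076 0.0836; 0.0836 0.6102]  S=[1.3094]  K=[0.7561; -0.0340]  nu=[-1.0870]  x^+=[-1.2786, -2.4566]  P^+=[0.2590 0.1173; 0.1173 0.6087]
step 2: x^-=[-1.5821, -2.3358]  P^-=[0.4445 0.1804; 0.1804 0.8656]  S=[0.7169]  K=[0.5672; -0.0019]  nu=[-0.8484]  x^+=[-2.0633, -2.3342]  P^+=[0.2139 0.1812; 0.1812 0.8656]

K[0,0] = 0.5672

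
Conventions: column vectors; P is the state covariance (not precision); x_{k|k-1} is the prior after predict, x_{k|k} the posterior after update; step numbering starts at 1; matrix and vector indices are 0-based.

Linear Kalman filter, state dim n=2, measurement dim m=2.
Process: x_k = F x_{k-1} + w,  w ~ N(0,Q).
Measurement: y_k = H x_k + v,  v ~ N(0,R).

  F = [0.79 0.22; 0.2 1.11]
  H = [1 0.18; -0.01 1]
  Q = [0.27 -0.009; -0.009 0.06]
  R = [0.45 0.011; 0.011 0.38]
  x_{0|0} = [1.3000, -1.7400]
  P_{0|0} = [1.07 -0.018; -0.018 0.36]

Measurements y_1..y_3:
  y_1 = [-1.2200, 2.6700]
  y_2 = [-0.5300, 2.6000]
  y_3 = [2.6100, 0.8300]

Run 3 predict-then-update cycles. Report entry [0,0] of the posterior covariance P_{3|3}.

P_post[0,0] = 0.2126

step 1: x^-=[0.6442, -1.6714]  P^-=[0.9490 0.2314; 0.2314 0.5384]  S=[1.4997 0.3294; 0.3294 0.9138]  K=[0.6594 0.0051; 0.0978 0.5513]  nu=[-1.5633, 4.3478]  x^+=[-0.3643, 0.5728]  P^+=[0.2946 0.0122; 0.0122 0.2107]
step 2: x^-=[-0.1618, 0.5630]  P^-=[0.4683 0.1002; 0.1002 0.3368]  S=[0.9653 0.1670; 0.1670 0.7148]  K=[0.5009 0.0166; 0.0889 0.4490]  nu=[-0.4695, 2.0354]  x^+=[-0.3632, 1.4350]  P^+=[0.2231 0.0141; 0.0141 0.1717]
step 3: x^-=[0.0288, 1.5203]  P^-=[0.4224 0.0811; 0.0811 0.2867]  S=[0.9109 0.1394; 0.1394 0.6652]  K=[0.4774 0.0156; 0.0826 0.4126]  nu=[2.3076, -0.6900]  x^+=[1.1196, 1.4262]  P^+=[0.2126 0.0133; 0.0133 0.1578]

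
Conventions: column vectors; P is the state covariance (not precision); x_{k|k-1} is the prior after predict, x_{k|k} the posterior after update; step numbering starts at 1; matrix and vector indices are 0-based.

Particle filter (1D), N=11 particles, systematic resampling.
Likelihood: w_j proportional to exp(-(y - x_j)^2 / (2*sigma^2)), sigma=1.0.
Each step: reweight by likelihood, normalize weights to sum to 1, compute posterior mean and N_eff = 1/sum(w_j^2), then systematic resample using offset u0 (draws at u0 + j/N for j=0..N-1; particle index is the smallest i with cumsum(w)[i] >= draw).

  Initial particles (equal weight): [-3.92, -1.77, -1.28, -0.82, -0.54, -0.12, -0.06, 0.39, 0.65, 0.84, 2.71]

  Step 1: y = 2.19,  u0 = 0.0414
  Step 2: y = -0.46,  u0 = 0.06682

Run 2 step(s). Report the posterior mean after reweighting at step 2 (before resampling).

step 1: w=[0.0000, 0.0002, 0.0012, 0.0055, 0.0122, 0.0353, 0.0405, 0.1007, 0.1554, 0.2045, 0.4444]  mean=1.4968  Neff=3.6140  idx=[5, 7, 8, 8, 9, 9, 10, 10, 10, 10, 10]
step 2: w=[0.2612, 0.1929, 0.1495, 0.1495, 0.1189, 0.1189, 0.0018, 0.0018, 0.0018, 0.0018, 0.0018]  mean=0.4626  Neff=5.6042  idx=[0, 0, 0, 1, 1, 2, 3, 3, 4, 5, 5]

post_mean = 0.4626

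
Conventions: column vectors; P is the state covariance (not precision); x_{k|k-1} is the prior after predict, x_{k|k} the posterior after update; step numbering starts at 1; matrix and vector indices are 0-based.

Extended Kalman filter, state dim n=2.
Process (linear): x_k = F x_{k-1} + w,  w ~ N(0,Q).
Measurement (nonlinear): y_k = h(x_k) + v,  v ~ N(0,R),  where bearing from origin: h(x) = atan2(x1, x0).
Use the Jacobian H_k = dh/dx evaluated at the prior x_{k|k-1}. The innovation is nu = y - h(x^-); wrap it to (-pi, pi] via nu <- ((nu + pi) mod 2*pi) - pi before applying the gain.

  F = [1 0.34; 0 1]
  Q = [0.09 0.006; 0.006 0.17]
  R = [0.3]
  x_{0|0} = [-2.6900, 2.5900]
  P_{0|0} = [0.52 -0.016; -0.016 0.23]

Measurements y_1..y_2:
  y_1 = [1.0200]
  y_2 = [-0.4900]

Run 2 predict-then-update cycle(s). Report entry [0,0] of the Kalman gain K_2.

K[0,0] = -0.6301

step 1: x^-=[-1.8094, 2.5900]  P^-=[0.6257 0.0682; 0.0682 0.4000]  H_jac=[-0.2595 -0.1813]  S=[0.3617]  K=[-0.4831; -0.2494]  nu=[-1.1606]  x^+=[-1.2488, 2.8794]  P^+=[0.5413 0.0246; 0.0246 0.3775]
step 2: x^-=[-0.2698, 2.8794]  P^-=[0.6917 0.1590; 0.1590 0.5475]  H_jac=[-0.3443 -0.0323]  S=[0.3861]  K=[-0.6301; -0.1875]  nu=[-2.1542]  x^+=[1.0875, 3.2834]  P^+=[0.5384 0.1134; 0.1134 0.5339]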